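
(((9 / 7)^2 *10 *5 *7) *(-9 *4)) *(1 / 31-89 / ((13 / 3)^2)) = 3595719600 / 36673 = 98048.14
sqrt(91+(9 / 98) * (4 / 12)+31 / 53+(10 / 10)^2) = sqrt(50990770) / 742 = 9.62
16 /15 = 1.07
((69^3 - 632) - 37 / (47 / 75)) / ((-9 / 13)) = -200296772 / 423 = -473514.83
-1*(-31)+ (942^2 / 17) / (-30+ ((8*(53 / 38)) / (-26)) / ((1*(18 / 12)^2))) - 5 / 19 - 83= -19306272351 / 10838911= -1781.20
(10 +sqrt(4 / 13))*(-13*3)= -411.63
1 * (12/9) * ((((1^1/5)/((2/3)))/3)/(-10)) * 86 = -86/75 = -1.15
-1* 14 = -14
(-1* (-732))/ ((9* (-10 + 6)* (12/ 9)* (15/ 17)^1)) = -17.28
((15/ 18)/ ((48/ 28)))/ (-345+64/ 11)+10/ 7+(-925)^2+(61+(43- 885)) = 854845.43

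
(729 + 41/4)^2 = 8743849/16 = 546490.56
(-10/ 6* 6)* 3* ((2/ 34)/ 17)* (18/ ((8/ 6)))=-405/ 289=-1.40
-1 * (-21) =21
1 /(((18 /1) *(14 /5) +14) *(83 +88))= 0.00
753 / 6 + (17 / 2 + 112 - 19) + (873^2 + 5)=762361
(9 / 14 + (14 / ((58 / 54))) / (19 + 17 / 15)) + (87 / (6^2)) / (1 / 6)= 15.79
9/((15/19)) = 57/5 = 11.40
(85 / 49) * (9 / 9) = 85 / 49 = 1.73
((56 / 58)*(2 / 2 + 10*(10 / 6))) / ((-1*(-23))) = 1484 / 2001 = 0.74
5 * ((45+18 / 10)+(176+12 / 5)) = 1126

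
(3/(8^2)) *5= 15/64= 0.23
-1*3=-3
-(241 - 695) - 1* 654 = -200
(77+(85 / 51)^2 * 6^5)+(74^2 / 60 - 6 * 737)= 260194 / 15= 17346.27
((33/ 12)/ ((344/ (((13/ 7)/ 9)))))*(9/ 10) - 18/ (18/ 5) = -481457/ 96320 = -5.00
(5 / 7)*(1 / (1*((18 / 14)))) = 0.56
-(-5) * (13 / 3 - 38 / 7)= -115 / 21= -5.48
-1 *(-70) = 70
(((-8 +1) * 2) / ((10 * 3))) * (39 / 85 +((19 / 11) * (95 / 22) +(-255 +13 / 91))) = 35556839 / 308550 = 115.24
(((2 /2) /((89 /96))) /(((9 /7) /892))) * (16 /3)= 3196928 /801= 3991.17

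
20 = 20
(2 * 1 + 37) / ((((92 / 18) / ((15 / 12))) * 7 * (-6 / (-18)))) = 5265 / 1288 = 4.09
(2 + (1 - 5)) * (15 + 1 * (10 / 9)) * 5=-1450 / 9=-161.11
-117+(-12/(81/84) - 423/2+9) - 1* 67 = -7181/18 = -398.94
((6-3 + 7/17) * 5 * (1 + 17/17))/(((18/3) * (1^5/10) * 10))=290/51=5.69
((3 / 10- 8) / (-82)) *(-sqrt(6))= -77 *sqrt(6) / 820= -0.23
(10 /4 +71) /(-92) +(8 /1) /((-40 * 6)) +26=69463 /2760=25.17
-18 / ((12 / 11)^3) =-1331 / 96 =-13.86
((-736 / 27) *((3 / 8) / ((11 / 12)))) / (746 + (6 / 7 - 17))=-2576 / 168597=-0.02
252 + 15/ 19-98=2941/ 19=154.79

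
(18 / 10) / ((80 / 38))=171 / 200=0.86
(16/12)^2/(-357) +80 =257024/3213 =80.00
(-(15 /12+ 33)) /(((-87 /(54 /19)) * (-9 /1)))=-137 /1102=-0.12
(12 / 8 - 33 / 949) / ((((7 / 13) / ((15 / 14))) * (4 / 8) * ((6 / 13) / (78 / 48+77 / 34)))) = 95624685 / 1945888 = 49.14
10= 10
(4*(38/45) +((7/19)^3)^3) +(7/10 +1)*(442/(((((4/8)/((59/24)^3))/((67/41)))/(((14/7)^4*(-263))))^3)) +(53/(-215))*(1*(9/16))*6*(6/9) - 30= -2470880930035831130279463583884137448186691459/385499375725814937136558080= -6409558836207393556.75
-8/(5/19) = -152/5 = -30.40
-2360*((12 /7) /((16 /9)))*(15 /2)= -119475 /7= -17067.86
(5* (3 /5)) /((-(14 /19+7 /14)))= -114 /47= -2.43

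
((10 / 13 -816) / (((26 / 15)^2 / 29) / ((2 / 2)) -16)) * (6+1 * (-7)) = -34575975 / 674206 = -51.28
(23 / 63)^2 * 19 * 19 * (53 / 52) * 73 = 738859061 / 206388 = 3579.95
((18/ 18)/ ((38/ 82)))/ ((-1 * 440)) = -41/ 8360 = -0.00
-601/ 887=-0.68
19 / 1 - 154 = -135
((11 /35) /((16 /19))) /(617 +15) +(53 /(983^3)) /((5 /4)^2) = 0.00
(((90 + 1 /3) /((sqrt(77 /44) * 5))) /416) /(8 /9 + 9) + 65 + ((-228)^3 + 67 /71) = -841512310 /71 + 813 * sqrt(7) /647920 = -11852286.05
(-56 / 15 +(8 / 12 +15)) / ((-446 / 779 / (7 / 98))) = -1.49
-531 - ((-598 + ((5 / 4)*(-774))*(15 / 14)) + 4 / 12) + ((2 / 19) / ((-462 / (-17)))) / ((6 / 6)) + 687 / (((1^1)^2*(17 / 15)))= 170063337 / 99484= 1709.45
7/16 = 0.44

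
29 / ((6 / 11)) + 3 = 337 / 6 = 56.17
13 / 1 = 13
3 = 3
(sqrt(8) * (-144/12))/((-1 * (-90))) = -4 * sqrt(2)/15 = -0.38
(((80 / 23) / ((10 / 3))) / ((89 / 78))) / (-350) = -0.00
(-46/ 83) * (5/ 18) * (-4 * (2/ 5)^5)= 2944/ 466875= 0.01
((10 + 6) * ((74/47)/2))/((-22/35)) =-10360/517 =-20.04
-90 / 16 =-45 / 8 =-5.62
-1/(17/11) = -11/17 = -0.65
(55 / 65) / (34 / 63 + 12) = 693 / 10270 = 0.07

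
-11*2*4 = -88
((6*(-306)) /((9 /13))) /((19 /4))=-10608 /19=-558.32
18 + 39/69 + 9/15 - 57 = -4351/115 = -37.83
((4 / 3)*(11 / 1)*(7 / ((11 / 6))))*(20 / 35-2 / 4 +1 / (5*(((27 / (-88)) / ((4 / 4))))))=-4388 / 135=-32.50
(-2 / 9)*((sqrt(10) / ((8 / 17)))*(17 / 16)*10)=-1445*sqrt(10) / 288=-15.87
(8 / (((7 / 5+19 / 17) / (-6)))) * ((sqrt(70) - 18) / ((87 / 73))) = 893520 / 3103 - 49640 * sqrt(70) / 3103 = 154.11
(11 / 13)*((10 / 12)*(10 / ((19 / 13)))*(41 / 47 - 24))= -298925 / 2679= -111.58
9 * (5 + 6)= 99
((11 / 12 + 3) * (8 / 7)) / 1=94 / 21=4.48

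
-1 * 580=-580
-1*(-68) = 68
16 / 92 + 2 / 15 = 106 / 345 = 0.31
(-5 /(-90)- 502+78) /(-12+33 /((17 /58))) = -129727 /30780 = -4.21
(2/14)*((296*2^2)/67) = 1184/469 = 2.52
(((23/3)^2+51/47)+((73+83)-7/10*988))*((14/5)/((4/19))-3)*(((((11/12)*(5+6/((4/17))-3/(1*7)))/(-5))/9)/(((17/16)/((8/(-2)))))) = -1919770898848/169887375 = -11300.26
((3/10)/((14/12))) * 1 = 9/35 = 0.26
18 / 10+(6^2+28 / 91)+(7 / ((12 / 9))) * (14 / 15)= 5591 / 130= 43.01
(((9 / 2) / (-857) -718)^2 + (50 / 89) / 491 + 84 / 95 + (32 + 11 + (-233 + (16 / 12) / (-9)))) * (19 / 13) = 169697824915958844487 / 225304701694020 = 753192.56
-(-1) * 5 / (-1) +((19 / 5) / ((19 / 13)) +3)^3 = 21327 / 125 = 170.62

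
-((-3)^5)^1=243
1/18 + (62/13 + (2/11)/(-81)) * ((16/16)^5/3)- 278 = -276.36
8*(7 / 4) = 14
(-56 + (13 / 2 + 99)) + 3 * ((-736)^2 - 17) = 3250173 / 2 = 1625086.50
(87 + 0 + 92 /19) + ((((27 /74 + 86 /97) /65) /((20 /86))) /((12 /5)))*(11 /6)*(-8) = 1121094883 /12274380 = 91.34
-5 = -5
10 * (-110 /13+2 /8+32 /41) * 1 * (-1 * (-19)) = -1505085 /1066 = -1411.90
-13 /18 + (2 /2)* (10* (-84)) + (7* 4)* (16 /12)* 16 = -4381 /18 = -243.39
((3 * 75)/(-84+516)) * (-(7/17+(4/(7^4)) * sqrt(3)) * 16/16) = -0.22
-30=-30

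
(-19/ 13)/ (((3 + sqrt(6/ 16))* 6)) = -76/ 897 + 19* sqrt(6)/ 2691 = -0.07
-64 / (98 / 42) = -192 / 7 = -27.43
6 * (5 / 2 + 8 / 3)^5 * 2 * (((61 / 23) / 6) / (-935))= -1746378211 / 83611440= -20.89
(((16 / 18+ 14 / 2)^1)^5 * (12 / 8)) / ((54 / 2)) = 1804229351 / 1062882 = 1697.49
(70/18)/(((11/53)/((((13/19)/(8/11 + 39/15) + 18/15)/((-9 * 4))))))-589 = -7307970619/12392028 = -589.73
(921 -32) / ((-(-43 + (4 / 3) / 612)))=408051 / 19736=20.68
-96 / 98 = -48 / 49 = -0.98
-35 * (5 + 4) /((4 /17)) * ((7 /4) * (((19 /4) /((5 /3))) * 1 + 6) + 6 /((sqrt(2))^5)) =-1326969 /64-16065 * sqrt(2) /16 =-22153.85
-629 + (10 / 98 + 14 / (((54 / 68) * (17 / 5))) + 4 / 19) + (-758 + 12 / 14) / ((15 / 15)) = -34705276 / 25137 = -1380.65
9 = 9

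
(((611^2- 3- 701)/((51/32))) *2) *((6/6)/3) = 23847488/153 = 155865.93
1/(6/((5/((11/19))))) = 95/66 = 1.44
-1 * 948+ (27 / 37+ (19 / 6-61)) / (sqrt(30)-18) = -943.44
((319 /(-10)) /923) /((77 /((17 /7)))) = -493 /452270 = -0.00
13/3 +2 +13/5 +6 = 224/15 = 14.93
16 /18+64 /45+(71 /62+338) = 952663 /2790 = 341.46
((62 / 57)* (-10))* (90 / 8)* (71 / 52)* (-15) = 2476125 / 988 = 2506.20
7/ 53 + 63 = 3346/ 53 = 63.13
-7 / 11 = -0.64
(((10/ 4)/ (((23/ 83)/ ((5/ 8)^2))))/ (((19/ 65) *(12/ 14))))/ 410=944125/ 27520512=0.03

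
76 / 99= 0.77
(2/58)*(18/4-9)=-0.16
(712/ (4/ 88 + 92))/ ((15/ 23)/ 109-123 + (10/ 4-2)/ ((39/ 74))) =-510505424/ 8054596125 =-0.06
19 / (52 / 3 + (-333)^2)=57 / 332719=0.00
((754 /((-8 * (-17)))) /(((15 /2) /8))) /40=377 /2550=0.15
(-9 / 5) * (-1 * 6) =54 / 5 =10.80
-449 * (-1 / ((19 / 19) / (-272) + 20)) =122128 / 5439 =22.45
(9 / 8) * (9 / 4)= 81 / 32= 2.53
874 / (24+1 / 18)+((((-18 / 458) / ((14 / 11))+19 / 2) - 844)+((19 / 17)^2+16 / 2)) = -158258954090 / 200594611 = -788.95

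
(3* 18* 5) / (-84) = -45 / 14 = -3.21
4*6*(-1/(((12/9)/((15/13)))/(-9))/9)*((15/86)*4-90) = -1036800/559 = -1854.74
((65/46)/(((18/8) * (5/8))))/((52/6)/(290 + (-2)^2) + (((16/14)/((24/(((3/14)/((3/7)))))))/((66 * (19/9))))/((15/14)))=21301280/628291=33.90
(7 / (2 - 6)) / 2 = -7 / 8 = -0.88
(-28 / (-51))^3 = 21952 / 132651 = 0.17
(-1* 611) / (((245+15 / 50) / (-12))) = 73320 / 2453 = 29.89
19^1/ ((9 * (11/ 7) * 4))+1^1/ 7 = 0.48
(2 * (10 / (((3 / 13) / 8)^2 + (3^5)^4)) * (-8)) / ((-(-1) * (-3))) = 346112 / 22627836048735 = 0.00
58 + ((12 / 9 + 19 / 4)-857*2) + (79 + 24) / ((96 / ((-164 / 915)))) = -36236393 / 21960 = -1650.11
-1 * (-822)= 822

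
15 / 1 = 15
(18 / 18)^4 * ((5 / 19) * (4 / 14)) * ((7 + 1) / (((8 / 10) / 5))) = 500 / 133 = 3.76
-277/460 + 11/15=181/1380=0.13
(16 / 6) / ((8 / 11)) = 11 / 3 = 3.67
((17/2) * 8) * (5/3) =340/3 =113.33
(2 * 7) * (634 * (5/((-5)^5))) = -8876/625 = -14.20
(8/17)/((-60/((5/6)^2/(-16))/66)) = 55/2448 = 0.02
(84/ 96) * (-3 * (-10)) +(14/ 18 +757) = 784.03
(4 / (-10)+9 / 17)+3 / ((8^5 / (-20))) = 88837 / 696320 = 0.13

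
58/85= 0.68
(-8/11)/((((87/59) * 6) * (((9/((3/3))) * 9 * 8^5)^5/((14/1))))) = -0.00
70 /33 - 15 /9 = 5 /11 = 0.45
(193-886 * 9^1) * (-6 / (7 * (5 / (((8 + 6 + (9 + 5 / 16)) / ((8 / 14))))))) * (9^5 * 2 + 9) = 1028350444473 / 160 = 6427190277.96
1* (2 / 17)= 2 / 17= 0.12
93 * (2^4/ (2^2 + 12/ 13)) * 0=0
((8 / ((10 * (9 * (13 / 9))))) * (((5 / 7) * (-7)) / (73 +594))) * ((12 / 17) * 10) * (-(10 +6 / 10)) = 5088 / 147407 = 0.03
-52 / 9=-5.78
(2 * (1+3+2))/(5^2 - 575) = -6/275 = -0.02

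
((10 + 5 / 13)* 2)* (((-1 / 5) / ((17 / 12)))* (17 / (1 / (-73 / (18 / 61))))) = 12331.38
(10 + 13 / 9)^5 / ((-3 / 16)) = -1047061.77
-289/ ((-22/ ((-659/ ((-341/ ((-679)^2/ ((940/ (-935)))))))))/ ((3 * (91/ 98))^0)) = -1492697231347/ 128216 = -11642051.16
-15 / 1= -15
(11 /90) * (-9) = -11 /10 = -1.10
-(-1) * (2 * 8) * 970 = 15520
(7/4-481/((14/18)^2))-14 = -158245/196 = -807.37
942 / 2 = 471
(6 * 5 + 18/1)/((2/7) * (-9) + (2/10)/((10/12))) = -20.59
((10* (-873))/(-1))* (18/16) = 39285/4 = 9821.25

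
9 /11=0.82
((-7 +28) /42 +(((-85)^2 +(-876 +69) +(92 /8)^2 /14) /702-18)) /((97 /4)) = -12149 /35308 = -0.34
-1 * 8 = -8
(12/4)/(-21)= -1/7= -0.14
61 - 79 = -18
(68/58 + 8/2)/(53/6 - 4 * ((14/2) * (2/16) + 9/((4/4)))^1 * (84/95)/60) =106875/170491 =0.63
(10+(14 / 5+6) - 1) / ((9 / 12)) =356 / 15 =23.73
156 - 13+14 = 157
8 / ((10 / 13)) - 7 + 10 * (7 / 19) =673 / 95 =7.08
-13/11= -1.18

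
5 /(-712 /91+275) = 455 /24313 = 0.02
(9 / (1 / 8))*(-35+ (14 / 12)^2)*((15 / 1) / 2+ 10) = -42385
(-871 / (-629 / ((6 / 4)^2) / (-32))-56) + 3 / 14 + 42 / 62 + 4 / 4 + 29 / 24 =-499895483 / 3275832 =-152.60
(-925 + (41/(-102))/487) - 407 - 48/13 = -862539869/645762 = -1335.69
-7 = -7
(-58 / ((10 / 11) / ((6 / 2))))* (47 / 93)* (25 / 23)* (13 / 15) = -194909 / 2139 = -91.12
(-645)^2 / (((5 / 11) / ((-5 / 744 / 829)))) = -7.42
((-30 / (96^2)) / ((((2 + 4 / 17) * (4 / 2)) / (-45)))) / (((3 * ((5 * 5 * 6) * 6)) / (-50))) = -425 / 700416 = -0.00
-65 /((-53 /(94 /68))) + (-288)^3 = -43045942289 /1802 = -23887870.30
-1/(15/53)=-53/15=-3.53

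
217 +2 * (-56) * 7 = -567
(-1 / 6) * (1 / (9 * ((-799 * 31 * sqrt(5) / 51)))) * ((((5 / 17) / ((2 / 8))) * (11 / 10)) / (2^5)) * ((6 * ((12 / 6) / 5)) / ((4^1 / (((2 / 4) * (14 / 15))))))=0.00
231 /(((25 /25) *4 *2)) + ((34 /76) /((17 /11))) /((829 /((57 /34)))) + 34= 7088845 /112744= 62.88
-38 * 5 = -190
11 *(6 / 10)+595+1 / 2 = 6021 / 10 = 602.10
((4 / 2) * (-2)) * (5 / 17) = -20 / 17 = -1.18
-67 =-67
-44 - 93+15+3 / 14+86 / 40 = -16749 / 140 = -119.64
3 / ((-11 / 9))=-27 / 11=-2.45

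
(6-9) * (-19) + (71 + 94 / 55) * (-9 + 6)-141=-302.13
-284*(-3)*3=2556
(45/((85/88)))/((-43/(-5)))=5.42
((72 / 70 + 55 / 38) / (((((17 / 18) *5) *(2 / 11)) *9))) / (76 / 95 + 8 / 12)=9879 / 45220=0.22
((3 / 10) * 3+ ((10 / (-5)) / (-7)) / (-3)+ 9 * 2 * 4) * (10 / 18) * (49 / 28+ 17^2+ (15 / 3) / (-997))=5909152633 / 502488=11759.79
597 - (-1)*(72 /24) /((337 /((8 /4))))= 201195 /337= 597.02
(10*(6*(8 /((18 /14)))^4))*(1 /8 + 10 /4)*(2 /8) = 43025920 /729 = 59020.47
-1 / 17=-0.06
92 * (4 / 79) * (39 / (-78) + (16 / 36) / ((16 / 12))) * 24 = -1472 / 79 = -18.63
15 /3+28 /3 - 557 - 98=-1922 /3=-640.67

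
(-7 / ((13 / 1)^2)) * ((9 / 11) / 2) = -63 / 3718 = -0.02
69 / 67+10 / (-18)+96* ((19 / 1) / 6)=183598 / 603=304.47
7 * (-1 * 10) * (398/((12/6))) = -13930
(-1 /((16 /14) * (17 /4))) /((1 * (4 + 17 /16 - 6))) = 56 /255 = 0.22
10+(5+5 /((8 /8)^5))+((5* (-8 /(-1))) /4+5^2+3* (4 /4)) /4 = 59 /2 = 29.50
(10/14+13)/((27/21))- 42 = -94/3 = -31.33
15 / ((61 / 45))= 675 / 61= 11.07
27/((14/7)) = 27/2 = 13.50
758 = 758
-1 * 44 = -44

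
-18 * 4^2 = -288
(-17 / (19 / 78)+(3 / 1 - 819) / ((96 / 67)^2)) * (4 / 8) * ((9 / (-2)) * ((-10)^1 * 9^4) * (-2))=167752205685 / 1216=137954116.52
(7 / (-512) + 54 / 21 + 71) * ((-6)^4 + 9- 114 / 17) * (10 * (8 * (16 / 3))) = 1385380905 / 34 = 40746497.21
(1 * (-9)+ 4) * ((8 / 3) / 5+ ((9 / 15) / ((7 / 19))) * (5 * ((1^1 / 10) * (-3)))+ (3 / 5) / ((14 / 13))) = 142 / 21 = 6.76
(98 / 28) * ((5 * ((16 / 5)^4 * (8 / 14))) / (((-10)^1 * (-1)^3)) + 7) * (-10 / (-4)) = 161697 / 500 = 323.39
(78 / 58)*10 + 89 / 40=18181 / 1160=15.67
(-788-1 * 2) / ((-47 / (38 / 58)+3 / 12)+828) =-1.04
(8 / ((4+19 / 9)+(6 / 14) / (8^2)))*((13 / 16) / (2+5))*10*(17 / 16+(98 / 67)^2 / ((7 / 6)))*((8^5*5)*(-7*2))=-1116553052160000 / 110730163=-10083549.25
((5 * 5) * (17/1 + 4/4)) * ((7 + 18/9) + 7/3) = 5100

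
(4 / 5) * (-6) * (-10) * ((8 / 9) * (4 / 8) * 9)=192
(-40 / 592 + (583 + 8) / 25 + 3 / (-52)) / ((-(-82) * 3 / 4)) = 1131059 / 2958150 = 0.38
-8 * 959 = -7672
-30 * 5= -150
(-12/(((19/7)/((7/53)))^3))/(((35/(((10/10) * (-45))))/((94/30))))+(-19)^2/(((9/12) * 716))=1858441861543/2741780615955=0.68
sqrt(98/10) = 7 * sqrt(5)/5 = 3.13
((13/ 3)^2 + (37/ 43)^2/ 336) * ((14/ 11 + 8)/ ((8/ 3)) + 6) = 4865275081/ 27335616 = 177.98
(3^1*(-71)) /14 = -213 /14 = -15.21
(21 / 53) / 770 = 3 / 5830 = 0.00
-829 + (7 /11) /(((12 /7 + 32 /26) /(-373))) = -2681493 /2948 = -909.60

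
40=40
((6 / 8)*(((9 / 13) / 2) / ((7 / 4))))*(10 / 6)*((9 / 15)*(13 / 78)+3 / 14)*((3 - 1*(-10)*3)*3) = 9801 / 1274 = 7.69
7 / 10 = 0.70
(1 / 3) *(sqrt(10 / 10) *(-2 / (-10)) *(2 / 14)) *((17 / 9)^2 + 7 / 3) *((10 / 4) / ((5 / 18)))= 478 / 945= 0.51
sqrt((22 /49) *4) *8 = 16 *sqrt(22) /7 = 10.72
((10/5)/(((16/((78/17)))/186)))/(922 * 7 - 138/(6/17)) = 1209/68714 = 0.02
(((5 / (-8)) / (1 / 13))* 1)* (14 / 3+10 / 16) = -8255 / 192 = -42.99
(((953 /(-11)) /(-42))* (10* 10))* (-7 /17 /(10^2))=-953 /1122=-0.85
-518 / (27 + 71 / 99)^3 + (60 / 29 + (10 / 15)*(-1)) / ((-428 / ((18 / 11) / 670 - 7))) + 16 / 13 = 1.23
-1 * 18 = -18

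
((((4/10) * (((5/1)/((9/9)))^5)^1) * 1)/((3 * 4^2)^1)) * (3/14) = 625/112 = 5.58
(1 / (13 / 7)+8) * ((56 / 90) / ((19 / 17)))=17612 / 3705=4.75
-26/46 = -0.57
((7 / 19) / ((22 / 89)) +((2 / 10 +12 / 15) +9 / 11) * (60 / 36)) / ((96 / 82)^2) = 9529589 / 2889216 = 3.30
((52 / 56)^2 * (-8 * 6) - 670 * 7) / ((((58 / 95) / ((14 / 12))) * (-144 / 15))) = 55061525 / 58464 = 941.80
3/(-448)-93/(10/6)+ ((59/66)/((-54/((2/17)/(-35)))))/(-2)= -1893481973/33929280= -55.81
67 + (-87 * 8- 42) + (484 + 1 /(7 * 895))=-1171554 /6265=-187.00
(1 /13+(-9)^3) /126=-4738 /819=-5.79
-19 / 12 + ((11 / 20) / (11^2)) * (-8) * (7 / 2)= -1129 / 660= -1.71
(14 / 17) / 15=14 / 255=0.05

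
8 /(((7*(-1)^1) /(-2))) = 16 /7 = 2.29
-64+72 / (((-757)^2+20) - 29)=-4584311 / 71630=-64.00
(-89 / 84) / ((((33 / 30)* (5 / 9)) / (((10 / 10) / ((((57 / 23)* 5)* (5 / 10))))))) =-2047 / 7315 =-0.28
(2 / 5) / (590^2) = 1 / 870250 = 0.00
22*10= 220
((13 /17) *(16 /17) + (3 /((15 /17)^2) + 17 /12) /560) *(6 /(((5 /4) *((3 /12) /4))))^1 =70801818 /1264375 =56.00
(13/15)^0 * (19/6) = 19/6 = 3.17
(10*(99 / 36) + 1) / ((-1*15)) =-19 / 10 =-1.90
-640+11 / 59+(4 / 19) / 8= -1434403 / 2242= -639.79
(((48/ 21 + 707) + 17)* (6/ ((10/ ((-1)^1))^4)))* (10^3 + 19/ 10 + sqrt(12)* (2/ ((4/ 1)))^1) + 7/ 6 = 3813* sqrt(3)/ 8750 + 114913591/ 262500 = 438.52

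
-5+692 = 687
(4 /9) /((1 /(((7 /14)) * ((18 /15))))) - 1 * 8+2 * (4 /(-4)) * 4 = -236 /15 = -15.73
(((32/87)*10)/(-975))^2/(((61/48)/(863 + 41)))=59244544/5852161575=0.01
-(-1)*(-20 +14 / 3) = -46 / 3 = -15.33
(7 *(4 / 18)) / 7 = 2 / 9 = 0.22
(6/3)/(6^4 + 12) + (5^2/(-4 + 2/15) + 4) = -23366/9483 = -2.46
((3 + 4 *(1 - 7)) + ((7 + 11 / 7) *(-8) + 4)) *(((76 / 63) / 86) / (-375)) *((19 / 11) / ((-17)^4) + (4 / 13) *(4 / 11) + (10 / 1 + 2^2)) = 0.05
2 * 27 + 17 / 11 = 55.55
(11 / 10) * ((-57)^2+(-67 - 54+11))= 3452.90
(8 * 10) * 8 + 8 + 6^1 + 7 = 661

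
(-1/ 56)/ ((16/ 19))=-19/ 896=-0.02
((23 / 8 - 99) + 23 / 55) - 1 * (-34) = -27151 / 440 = -61.71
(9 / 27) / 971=1 / 2913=0.00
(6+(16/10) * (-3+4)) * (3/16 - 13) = -779/8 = -97.38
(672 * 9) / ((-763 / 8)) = -6912 / 109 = -63.41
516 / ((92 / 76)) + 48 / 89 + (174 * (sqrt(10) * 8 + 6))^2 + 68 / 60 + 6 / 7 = 2906496 * sqrt(10) + 4399075674683 / 214935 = 29658152.16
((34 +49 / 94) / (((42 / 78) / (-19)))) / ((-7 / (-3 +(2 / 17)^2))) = -691707445 / 1331134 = -519.64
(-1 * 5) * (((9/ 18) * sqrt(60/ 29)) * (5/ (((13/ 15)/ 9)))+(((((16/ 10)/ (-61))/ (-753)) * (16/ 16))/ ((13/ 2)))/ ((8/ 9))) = -3375 * sqrt(435)/ 377 - 6/ 199043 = -186.71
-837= -837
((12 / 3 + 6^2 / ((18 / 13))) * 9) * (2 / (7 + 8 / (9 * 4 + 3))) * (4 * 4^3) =5391360 / 281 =19186.33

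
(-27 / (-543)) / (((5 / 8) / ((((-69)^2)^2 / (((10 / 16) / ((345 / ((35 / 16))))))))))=14414112912384 / 31675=455062759.66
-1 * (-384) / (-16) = -24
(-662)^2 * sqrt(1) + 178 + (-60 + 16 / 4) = 438366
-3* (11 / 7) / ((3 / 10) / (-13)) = 1430 / 7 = 204.29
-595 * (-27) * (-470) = -7550550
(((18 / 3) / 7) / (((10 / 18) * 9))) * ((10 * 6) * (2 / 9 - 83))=-5960 / 7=-851.43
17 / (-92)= -17 / 92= -0.18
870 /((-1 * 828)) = -145 /138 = -1.05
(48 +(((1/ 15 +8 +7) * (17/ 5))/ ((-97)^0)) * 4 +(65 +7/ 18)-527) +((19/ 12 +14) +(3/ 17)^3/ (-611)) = -521747354287/ 2701658700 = -193.12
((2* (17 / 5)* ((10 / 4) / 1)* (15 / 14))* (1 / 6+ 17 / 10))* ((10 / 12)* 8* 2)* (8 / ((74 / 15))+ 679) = 34248880 / 111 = 308548.47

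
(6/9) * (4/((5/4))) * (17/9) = 544/135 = 4.03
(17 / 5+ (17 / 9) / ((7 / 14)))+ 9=728 / 45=16.18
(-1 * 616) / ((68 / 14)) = -2156 / 17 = -126.82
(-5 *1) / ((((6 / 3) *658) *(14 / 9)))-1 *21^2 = -8125029 / 18424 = -441.00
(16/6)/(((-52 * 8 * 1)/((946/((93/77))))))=-36421/7254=-5.02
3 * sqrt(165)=38.54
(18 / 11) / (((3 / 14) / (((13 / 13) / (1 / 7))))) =53.45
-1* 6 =-6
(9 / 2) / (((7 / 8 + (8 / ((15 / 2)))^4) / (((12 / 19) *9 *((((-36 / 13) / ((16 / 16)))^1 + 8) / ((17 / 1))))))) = 787320000 / 217029761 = 3.63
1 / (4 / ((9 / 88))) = 9 / 352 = 0.03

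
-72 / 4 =-18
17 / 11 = 1.55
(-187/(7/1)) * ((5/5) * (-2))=374/7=53.43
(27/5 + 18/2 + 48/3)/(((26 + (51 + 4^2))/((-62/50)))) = -152/375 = -0.41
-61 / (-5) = 61 / 5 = 12.20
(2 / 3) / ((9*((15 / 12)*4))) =2 / 135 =0.01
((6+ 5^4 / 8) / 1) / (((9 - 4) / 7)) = 4711 / 40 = 117.78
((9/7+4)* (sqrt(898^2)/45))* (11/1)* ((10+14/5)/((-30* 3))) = -11695552/70875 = -165.02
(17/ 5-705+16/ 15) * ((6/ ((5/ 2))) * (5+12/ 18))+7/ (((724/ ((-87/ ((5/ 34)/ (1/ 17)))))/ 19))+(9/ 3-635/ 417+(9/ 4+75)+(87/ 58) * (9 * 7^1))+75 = -23361185493/ 2515900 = -9285.42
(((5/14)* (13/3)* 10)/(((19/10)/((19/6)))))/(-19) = -1625/1197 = -1.36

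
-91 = -91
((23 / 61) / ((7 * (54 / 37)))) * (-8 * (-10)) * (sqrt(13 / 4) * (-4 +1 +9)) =31.94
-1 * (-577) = 577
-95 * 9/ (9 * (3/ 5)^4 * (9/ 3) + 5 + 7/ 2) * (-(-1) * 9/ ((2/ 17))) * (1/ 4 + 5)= -1716946875/ 59996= -28617.69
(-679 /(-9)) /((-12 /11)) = -7469 /108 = -69.16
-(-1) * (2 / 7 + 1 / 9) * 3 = 25 / 21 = 1.19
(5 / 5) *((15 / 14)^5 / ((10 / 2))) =151875 / 537824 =0.28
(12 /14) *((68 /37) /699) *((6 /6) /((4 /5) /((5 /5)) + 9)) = 680 /2957003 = 0.00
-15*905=-13575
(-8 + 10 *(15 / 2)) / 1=67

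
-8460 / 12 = -705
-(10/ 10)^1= -1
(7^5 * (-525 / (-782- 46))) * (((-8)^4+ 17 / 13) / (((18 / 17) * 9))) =887764647875 / 193752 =4581963.79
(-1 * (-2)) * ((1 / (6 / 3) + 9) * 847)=16093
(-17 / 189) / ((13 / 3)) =-17 / 819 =-0.02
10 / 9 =1.11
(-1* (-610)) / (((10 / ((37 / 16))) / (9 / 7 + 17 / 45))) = 295667 / 1260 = 234.66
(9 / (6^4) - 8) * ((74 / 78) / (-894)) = 42587 / 5020704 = 0.01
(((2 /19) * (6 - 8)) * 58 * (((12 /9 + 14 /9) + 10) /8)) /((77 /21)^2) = -1.46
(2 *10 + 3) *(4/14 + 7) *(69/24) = 26979/56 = 481.77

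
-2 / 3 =-0.67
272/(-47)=-272/47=-5.79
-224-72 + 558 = 262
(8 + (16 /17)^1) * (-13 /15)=-7.75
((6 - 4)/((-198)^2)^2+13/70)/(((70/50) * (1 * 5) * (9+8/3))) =4995099287/2196562876200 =0.00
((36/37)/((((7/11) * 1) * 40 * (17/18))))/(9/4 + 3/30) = 3564/206941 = 0.02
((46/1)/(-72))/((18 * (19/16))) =-46/1539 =-0.03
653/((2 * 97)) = 653/194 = 3.37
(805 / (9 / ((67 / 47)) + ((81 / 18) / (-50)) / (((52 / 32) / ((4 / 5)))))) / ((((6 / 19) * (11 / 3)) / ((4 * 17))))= 56618266250 / 7508061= 7541.00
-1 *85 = -85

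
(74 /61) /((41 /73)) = 2.16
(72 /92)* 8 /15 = 48 /115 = 0.42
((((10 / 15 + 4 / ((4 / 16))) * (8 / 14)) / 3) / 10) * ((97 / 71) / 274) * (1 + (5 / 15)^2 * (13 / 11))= 15520 / 8666757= 0.00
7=7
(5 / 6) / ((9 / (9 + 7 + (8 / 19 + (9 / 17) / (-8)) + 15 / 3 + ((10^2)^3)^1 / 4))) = 358919545 / 15504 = 23150.13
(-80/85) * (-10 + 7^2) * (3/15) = -7.34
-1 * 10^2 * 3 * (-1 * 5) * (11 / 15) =1100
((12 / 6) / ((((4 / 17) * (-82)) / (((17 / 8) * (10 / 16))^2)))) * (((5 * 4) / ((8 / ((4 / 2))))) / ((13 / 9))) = -5527125 / 8732672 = -0.63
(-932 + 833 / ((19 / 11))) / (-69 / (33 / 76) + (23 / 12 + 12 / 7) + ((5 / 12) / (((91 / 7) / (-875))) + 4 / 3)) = 5132127 / 2076757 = 2.47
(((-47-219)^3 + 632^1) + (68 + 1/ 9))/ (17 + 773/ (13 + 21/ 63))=-6775342520/ 26991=-251022.29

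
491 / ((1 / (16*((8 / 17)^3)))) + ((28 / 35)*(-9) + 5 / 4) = 79860793 / 98260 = 812.75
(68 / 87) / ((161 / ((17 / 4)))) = 289 / 14007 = 0.02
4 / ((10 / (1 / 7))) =2 / 35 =0.06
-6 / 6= -1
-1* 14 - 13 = -27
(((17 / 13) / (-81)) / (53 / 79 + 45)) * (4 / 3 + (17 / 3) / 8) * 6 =-65807 / 15196896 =-0.00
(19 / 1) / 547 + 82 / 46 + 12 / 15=2.62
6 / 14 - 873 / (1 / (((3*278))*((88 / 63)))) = -1017003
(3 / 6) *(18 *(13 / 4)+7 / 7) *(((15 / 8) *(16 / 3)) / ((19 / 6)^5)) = 2313360 / 2476099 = 0.93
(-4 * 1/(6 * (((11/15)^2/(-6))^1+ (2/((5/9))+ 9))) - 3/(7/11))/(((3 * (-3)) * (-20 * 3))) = -187879/21280140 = -0.01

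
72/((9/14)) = 112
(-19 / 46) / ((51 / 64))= -608 / 1173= -0.52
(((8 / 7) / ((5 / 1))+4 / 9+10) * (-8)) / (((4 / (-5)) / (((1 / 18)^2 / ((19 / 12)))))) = 6724 / 32319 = 0.21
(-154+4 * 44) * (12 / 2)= 132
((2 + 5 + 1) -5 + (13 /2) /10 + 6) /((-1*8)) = -193 /160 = -1.21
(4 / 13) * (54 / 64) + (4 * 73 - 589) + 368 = 71.26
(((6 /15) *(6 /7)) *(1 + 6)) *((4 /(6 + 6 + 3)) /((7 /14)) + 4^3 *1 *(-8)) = -30688 /25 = -1227.52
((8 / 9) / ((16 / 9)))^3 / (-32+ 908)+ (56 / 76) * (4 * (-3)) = -1177325 / 133152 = -8.84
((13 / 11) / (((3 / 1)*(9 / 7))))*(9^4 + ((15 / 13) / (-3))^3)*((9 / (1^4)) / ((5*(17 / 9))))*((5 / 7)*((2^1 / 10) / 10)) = 27.37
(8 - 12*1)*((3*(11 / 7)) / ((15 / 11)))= -484 / 35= -13.83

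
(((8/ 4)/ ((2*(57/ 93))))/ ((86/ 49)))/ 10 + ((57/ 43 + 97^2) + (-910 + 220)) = 142491639/ 16340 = 8720.42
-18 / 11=-1.64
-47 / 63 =-0.75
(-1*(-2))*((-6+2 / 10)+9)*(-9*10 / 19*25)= -14400 / 19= -757.89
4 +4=8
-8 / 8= -1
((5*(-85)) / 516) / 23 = -425 / 11868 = -0.04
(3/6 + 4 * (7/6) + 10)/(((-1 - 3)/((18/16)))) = -273/64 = -4.27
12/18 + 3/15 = 13/15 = 0.87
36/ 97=0.37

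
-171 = -171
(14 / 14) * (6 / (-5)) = -6 / 5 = -1.20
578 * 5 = 2890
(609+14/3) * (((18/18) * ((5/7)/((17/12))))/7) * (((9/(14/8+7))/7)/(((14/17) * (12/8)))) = 12624/2401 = 5.26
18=18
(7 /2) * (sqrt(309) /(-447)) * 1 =-7 * sqrt(309) /894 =-0.14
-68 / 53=-1.28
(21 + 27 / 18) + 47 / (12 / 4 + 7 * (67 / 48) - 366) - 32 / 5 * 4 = -109633 / 33910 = -3.23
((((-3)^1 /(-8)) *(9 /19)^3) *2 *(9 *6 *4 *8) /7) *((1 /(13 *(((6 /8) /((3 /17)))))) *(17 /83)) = 3779136 /51806027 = 0.07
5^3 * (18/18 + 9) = 1250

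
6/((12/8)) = 4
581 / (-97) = -581 / 97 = -5.99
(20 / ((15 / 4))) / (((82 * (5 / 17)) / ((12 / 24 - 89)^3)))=-31422987 / 205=-153282.86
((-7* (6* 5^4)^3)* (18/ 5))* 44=-58471875000000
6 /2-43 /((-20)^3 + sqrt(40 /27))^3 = 451396803483 * sqrt(30) /64497249921024103679999200 + 241864687210611341270202 /80621562401280129599999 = 3.00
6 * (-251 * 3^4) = -121986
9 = 9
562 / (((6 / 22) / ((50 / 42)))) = 154550 / 63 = 2453.17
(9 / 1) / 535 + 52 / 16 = 6991 / 2140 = 3.27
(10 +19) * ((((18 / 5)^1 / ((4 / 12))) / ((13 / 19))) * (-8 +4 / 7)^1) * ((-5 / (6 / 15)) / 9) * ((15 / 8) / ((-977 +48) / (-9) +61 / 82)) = 45746775 / 537089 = 85.18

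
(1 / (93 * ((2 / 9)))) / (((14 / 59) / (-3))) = -531 / 868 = -0.61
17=17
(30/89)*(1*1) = 30/89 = 0.34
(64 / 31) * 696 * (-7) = -311808 / 31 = -10058.32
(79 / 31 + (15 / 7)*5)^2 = 8282884 / 47089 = 175.90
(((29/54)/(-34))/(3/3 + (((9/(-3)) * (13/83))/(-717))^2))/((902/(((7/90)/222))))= -79881833507/13020476302450457280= -0.00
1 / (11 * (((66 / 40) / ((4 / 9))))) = 80 / 3267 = 0.02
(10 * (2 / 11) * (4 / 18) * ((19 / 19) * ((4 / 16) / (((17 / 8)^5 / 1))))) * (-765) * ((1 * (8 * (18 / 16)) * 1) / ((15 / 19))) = -18677760 / 918731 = -20.33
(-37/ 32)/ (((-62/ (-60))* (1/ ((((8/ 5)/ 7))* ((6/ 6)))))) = -111/ 434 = -0.26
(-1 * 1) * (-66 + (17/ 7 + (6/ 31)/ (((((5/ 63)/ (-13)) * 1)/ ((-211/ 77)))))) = -278129/ 11935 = -23.30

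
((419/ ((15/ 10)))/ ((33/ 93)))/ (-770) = -12989/ 12705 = -1.02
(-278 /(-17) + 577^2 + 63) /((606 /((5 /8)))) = 14152855 /41208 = 343.45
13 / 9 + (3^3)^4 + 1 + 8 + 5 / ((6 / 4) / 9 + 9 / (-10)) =52613018 / 99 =531444.63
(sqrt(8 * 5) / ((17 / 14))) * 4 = 112 * sqrt(10) / 17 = 20.83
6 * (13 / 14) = 39 / 7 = 5.57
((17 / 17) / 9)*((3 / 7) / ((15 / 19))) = 19 / 315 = 0.06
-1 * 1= -1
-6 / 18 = -1 / 3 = -0.33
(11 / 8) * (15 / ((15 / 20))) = 55 / 2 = 27.50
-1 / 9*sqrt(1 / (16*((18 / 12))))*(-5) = 5*sqrt(6) / 108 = 0.11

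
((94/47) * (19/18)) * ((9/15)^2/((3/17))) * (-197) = -63631/75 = -848.41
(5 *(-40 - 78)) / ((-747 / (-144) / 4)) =-37760 / 83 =-454.94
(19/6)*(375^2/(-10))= -44531.25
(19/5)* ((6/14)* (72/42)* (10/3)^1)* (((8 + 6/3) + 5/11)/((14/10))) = 262200/3773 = 69.49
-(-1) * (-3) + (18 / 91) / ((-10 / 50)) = -363 / 91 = -3.99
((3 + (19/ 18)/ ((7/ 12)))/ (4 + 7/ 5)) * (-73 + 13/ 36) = -1320575/ 20412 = -64.70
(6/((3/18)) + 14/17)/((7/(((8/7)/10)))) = 2504/4165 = 0.60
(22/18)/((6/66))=13.44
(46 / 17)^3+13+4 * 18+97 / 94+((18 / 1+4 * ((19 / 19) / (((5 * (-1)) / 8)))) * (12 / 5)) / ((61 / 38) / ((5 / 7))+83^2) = 320020821953531 / 3023403160070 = 105.85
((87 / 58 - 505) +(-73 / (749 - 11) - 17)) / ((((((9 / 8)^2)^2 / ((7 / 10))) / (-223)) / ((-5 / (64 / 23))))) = -220704070496 / 2421009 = -91162.02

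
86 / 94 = 43 / 47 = 0.91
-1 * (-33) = 33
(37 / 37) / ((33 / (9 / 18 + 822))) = 1645 / 66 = 24.92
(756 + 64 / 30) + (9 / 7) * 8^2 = 840.42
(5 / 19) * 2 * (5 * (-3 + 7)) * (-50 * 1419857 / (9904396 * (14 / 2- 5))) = -37.73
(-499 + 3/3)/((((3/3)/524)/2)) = -521904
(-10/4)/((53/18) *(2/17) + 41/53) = -40545/18164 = -2.23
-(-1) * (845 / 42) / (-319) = -845 / 13398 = -0.06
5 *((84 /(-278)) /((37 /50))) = -10500 /5143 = -2.04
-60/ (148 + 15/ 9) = -180/ 449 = -0.40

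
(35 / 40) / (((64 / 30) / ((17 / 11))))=1785 / 2816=0.63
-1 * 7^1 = -7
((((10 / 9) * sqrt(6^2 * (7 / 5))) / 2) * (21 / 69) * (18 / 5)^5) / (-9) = -80.65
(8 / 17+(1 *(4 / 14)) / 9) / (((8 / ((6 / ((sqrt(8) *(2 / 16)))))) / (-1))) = -269 *sqrt(2) / 357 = -1.07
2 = 2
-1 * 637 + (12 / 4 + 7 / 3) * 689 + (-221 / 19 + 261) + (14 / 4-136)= 359617 / 114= 3154.54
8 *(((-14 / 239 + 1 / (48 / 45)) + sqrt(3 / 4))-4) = -11935 / 478 + 4 *sqrt(3) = -18.04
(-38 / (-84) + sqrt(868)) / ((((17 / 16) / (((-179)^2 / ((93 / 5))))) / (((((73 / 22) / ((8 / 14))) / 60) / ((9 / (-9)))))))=-16372951 * sqrt(217) / 52173-44440867 / 626076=-4693.85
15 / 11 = 1.36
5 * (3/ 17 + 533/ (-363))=-39860/ 6171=-6.46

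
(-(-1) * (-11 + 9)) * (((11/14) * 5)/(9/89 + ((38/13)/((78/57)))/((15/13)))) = -954525/237188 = -4.02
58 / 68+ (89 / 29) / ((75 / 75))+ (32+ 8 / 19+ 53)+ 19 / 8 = 6872977 / 74936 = 91.72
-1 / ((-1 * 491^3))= 1 / 118370771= 0.00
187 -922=-735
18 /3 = 6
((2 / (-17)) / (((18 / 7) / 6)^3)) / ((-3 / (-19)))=-13034 / 1377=-9.47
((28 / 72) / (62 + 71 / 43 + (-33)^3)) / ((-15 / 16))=1204 / 104122395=0.00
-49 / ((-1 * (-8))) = -49 / 8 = -6.12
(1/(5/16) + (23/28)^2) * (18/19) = 3.67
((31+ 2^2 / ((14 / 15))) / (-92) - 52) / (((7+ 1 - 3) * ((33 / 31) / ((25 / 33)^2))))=-43574375 / 7714476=-5.65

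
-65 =-65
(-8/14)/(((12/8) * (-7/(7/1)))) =8/21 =0.38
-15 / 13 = -1.15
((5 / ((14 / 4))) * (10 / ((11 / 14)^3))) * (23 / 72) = 112700 / 11979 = 9.41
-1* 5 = -5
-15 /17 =-0.88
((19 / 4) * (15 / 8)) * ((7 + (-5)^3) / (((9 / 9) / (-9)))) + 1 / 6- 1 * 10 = 453533 / 48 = 9448.60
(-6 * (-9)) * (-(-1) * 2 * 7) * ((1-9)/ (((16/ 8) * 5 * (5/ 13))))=-39312/ 25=-1572.48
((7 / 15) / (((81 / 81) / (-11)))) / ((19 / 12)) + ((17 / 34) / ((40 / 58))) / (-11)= -5531 / 1672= -3.31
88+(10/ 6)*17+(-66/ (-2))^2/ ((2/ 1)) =3965/ 6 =660.83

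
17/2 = 8.50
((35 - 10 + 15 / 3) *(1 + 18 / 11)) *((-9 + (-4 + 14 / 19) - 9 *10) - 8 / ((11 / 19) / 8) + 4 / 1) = -37967670 / 2299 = -16514.86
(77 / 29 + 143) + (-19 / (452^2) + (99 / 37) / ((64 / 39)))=129150704821 / 876872768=147.29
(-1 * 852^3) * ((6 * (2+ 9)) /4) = -10204758432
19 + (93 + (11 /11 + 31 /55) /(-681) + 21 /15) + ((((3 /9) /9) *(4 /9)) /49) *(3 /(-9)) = 50572682137 /445976685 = 113.40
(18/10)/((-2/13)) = -117/10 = -11.70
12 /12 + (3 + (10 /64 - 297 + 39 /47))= -439189 /1504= -292.01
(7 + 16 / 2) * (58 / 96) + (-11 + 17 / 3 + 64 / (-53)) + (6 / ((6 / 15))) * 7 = 273535 / 2544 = 107.52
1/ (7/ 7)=1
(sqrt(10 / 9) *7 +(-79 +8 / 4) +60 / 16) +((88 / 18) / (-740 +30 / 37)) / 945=-34077624631 / 465223500 +7 *sqrt(10) / 3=-65.87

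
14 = 14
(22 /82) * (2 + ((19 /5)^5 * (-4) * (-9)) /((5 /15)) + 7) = 2941914987 /128125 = 22961.29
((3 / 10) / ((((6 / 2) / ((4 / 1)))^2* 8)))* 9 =3 / 5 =0.60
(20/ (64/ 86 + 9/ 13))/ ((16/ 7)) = 19565/ 3212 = 6.09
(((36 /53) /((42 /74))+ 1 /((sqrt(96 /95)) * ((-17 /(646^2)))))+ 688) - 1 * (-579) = 470501 /371 - 6137 * sqrt(570) /6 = -23151.61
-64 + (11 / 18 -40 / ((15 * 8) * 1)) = -1147 / 18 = -63.72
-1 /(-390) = 1 /390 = 0.00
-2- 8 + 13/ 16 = -147/ 16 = -9.19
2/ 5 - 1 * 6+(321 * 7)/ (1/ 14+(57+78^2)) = -450002/ 85975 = -5.23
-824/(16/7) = -721/2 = -360.50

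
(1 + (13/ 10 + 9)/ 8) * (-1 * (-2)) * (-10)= -183/ 4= -45.75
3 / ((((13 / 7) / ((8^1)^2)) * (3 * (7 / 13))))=64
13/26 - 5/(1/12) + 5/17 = -2013/34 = -59.21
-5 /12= -0.42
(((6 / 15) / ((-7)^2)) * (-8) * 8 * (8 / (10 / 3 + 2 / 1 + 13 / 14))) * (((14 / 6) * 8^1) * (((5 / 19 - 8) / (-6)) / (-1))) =401408 / 24985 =16.07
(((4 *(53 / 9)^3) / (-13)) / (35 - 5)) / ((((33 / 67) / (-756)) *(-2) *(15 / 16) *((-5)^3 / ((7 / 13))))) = 31280844224 / 4235034375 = 7.39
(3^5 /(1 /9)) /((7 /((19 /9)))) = 4617 /7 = 659.57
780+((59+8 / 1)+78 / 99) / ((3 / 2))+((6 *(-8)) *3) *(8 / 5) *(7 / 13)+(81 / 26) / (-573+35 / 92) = 237682921724 / 339002235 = 701.12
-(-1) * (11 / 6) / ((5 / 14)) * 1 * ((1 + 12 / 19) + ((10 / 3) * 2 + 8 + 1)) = 75922 / 855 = 88.80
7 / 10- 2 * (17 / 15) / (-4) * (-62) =-1033 / 30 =-34.43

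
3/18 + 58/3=19.50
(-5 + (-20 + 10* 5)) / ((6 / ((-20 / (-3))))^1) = 250 / 9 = 27.78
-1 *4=-4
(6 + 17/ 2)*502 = 7279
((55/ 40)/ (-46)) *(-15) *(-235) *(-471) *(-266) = -2428982325/ 184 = -13200990.90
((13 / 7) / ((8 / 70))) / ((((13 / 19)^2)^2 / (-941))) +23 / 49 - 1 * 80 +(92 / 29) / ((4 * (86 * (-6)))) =-28131480559685 / 402729873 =-69851.98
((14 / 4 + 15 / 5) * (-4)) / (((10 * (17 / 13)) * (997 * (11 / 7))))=-1183 / 932195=-0.00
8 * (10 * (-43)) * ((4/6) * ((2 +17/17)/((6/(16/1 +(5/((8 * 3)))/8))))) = -661555/36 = -18376.53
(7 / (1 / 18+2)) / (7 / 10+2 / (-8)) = 280 / 37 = 7.57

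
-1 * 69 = -69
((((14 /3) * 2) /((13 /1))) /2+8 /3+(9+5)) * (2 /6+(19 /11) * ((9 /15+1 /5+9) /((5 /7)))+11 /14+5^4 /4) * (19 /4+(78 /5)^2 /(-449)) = 65592100838861 /5056301250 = 12972.35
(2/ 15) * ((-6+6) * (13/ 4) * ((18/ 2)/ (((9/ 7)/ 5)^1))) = 0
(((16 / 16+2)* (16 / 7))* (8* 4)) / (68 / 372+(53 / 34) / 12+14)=19427328 / 1267189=15.33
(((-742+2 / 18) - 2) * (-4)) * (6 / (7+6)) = 4120 / 3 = 1373.33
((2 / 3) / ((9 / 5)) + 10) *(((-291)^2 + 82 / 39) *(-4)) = -3698957920 / 1053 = -3512780.55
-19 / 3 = -6.33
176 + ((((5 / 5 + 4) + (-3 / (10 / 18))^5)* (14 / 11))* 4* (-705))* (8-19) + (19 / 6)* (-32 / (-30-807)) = -284183641821392 / 1569375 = -181080775.35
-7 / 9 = -0.78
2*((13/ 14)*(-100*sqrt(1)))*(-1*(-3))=-3900/ 7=-557.14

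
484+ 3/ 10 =4843/ 10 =484.30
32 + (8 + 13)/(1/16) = 368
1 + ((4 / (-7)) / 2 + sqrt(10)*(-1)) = -2.45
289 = 289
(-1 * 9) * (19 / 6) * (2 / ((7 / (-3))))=171 / 7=24.43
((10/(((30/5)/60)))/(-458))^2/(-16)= -625/209764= -0.00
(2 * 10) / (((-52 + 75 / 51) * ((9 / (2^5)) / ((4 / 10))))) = -4352 / 7731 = -0.56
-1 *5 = -5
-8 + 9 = 1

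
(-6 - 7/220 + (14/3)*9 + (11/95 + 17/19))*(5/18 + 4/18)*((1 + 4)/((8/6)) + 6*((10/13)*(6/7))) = 7883121/55328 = 142.48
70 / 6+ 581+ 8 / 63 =37346 / 63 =592.79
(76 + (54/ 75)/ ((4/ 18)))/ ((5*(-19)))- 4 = -11481/ 2375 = -4.83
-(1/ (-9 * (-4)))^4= -1/ 1679616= -0.00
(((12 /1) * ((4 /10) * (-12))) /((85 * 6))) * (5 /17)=-0.03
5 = 5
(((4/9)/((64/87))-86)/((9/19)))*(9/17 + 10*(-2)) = 25778611/7344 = 3510.16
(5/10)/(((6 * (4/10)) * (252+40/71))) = 0.00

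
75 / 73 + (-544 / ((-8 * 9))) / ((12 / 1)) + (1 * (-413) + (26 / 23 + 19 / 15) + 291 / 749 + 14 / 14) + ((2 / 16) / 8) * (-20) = -1107918647369 / 2716353360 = -407.87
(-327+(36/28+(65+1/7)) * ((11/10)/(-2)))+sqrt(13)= -10179/28+sqrt(13)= -359.93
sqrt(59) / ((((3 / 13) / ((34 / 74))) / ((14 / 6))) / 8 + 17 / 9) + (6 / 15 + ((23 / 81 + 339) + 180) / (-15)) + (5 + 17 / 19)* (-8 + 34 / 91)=-23760632 / 300105 + 111384* sqrt(59) / 213389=-75.17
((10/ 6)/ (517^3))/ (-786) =-5/ 325848277854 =-0.00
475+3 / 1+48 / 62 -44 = 13478 / 31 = 434.77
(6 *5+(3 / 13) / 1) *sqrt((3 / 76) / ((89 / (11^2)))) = 4323 *sqrt(5073) / 43966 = 7.00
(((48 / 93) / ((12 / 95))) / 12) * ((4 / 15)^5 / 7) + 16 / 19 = 4746159664 / 5635625625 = 0.84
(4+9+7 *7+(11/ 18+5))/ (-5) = -1217/ 90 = -13.52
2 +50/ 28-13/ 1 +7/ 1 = -31/ 14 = -2.21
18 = 18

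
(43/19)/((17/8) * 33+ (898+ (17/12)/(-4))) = 2064/882607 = 0.00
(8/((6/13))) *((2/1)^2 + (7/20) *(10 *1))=130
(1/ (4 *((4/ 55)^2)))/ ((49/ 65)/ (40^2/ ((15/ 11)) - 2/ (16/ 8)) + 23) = 691530125/ 336515968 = 2.05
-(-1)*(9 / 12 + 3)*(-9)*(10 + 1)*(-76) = 28215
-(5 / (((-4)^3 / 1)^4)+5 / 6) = -41943055 / 50331648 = -0.83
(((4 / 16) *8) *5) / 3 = 3.33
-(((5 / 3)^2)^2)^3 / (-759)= 244140625 / 403363719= 0.61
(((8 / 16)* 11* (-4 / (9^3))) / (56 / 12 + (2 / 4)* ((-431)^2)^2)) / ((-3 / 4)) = 176 / 75467135148039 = 0.00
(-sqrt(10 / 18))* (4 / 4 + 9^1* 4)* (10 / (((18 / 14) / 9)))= -1930.47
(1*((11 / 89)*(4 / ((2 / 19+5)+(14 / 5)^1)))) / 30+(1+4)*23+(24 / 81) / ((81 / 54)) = 623685995 / 5413959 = 115.20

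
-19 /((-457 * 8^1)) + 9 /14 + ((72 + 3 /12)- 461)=-9932305 /25592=-388.10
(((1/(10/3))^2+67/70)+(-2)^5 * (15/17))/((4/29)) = -197.11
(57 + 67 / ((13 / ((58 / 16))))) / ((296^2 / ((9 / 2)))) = 70839 / 18224128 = 0.00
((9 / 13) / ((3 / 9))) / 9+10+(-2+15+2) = 25.23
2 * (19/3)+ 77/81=1103/81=13.62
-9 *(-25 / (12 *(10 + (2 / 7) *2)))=525 / 296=1.77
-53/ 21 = -2.52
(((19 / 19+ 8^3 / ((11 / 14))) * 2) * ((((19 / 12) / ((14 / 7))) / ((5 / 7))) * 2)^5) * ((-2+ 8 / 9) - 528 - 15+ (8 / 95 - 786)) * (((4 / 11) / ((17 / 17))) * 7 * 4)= -41722649756064406381 / 44104500000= -945995301.07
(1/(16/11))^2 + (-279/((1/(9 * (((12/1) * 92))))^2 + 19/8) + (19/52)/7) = -49138361030737/420169754368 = -116.95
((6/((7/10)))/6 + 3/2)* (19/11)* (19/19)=779/154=5.06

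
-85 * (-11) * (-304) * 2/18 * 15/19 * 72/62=-897600/31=-28954.84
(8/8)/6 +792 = 4753/6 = 792.17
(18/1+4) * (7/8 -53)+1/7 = -32105/28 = -1146.61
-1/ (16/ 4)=-1/ 4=-0.25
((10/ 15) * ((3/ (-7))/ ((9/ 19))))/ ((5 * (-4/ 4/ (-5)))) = -38/ 63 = -0.60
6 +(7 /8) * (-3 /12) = 185 /32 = 5.78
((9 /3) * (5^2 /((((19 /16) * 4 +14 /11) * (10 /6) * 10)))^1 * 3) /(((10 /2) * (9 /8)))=528 /1325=0.40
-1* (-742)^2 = -550564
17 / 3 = 5.67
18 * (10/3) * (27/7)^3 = 1180980/343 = 3443.09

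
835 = 835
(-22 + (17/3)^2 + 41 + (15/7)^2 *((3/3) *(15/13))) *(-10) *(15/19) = -16169750/36309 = -445.34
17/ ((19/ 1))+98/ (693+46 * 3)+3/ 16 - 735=-185375449/ 252624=-733.80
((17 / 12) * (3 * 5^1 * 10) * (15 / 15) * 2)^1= 425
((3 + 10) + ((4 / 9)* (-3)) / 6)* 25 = 2875 / 9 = 319.44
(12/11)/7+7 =551/77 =7.16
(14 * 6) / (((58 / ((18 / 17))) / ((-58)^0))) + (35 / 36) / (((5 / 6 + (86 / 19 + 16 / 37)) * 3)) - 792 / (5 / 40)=-1373304609871 / 216800694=-6334.41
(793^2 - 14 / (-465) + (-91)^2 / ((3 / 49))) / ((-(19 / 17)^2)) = -611707.62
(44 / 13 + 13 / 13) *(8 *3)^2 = 32832 / 13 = 2525.54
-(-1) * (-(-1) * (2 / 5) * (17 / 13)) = 34 / 65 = 0.52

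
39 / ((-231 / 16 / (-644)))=19136 / 11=1739.64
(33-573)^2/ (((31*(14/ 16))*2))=1166400/ 217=5375.12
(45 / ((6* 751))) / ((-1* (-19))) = 15 / 28538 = 0.00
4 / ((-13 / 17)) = -5.23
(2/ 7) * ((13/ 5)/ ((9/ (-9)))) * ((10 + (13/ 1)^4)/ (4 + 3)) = -3032.02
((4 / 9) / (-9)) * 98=-392 / 81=-4.84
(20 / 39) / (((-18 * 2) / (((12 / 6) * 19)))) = -190 / 351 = -0.54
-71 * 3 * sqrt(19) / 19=-213 * sqrt(19) / 19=-48.87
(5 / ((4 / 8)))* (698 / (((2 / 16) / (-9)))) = -502560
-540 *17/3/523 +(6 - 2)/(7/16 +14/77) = 34652/57007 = 0.61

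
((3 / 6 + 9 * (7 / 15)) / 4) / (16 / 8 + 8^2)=47 / 2640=0.02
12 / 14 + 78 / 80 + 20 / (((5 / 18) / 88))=1774593 / 280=6337.83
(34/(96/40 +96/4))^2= 7225/4356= 1.66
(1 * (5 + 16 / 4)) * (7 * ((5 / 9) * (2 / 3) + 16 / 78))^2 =1999396 / 13689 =146.06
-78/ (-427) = 78/ 427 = 0.18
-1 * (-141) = 141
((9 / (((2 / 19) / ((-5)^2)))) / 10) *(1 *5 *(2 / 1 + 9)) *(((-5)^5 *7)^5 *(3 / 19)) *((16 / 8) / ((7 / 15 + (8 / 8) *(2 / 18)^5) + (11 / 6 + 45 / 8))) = -43921716998666524887084960937500 / 18718573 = -2346424430893665071962749.00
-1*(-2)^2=-4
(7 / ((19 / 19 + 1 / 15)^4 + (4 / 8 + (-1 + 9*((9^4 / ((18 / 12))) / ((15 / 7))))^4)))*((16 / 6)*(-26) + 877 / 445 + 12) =-498885750 / 146590123399986427448893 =-0.00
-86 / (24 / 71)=-3053 / 12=-254.42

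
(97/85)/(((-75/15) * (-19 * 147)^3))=97/9259802784225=0.00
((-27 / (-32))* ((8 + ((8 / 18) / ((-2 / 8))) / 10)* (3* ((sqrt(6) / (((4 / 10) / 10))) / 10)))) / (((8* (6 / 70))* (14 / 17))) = 2805* sqrt(6) / 32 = 214.71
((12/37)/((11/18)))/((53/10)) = 2160/21571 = 0.10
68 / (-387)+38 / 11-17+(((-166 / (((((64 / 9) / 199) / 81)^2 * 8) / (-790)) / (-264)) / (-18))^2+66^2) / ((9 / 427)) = 14904774482349622.90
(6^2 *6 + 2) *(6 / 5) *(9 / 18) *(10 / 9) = 436 / 3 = 145.33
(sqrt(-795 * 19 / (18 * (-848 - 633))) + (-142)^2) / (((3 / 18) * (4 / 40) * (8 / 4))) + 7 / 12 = 5 * sqrt(44741010) / 1481 + 7259047 / 12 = 604943.17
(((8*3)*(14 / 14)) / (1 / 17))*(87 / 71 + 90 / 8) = 361386 / 71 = 5089.94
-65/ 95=-13/ 19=-0.68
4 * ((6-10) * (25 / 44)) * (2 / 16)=-25 / 22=-1.14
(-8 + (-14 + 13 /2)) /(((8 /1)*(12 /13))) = -403 /192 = -2.10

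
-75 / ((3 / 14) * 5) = -70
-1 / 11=-0.09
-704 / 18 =-352 / 9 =-39.11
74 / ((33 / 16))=1184 / 33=35.88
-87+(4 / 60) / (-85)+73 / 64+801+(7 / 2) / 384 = 233424619 / 326400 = 715.15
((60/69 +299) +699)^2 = 527804676/529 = 997740.41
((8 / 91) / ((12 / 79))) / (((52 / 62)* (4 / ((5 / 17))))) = 12245 / 241332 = 0.05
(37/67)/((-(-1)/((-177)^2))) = 1159173/67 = 17301.09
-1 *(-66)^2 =-4356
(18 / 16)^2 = 81 / 64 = 1.27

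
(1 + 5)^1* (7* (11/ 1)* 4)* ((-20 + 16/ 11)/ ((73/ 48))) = -1645056/ 73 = -22535.01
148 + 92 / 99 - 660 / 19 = 214796 / 1881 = 114.19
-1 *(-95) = 95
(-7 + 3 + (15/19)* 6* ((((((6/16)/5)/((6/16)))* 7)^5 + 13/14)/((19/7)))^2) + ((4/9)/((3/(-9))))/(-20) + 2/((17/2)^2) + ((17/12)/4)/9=36306539191227439/1672524281250000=21.71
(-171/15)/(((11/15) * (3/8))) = -456/11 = -41.45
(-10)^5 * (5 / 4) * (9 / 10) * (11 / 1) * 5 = -6187500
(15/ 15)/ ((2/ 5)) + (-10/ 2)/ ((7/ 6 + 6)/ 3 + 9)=169/ 82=2.06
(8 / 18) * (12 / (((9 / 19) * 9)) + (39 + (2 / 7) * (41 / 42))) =222760 / 11907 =18.71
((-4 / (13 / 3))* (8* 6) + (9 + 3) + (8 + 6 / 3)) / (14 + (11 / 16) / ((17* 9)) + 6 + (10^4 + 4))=-709920 / 319003919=-0.00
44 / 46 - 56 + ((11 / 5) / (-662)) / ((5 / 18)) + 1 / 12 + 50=-11355799 / 2283900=-4.97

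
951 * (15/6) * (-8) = -19020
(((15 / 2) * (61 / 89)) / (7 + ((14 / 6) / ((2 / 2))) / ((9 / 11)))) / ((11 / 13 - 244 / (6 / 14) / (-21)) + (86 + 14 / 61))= 176319585 / 38586299948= 0.00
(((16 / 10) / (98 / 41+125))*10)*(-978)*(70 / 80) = -187124 / 1741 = -107.48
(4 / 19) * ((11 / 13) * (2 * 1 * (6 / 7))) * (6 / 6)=528 / 1729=0.31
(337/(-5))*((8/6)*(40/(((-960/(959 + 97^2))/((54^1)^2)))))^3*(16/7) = 25549352176230158303232/35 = 729981490749433094378.06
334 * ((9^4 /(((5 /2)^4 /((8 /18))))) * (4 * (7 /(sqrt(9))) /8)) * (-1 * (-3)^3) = 490867776 /625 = 785388.44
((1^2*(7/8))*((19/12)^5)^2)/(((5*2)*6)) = 42917463804607/29720334827520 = 1.44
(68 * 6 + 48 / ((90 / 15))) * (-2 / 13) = -64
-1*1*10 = -10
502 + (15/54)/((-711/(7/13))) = 83519713/166374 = 502.00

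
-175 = -175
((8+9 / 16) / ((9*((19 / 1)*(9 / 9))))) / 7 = 137 / 19152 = 0.01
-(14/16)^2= -49/64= -0.77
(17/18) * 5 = 85/18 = 4.72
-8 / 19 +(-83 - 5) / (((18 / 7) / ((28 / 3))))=-164072 / 513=-319.83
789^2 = 622521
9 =9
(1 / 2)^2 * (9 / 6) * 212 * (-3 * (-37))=17649 / 2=8824.50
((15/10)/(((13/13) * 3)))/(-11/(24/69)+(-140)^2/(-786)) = -0.01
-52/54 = -26/27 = -0.96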